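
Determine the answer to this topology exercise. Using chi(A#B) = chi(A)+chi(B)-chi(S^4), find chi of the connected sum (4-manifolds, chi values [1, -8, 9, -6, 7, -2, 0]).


For n-manifolds: chi(A#B) = chi(A) + chi(B) - chi(S^4).
chi(S^4) = 1 + (-1)^4 = 2.
chi(#) = (sum chi_i) - (7-1)*chi(S^4) = 1 - 6*2 = -11

-11


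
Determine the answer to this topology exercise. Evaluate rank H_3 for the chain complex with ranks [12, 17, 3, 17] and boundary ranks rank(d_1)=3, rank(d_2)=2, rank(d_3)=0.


rank H_k = rank(ker d_k) - rank(im d_{k+1}).
rank(ker d_3) = rank(C_3) - rank(d_3) = 17 - 0 = 17.
rank(im d_{3+1}) = 0.
rank H_3 = 17 - 0 = 17

17


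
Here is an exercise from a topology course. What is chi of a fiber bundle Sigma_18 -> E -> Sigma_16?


For a fiber bundle F -> E -> B (with CW structure): chi(E) = chi(B) * chi(F).
chi(Sigma_16) = -30, chi(Sigma_18) = -34.
chi(E) = (-30) * (-34) = 1020

1020


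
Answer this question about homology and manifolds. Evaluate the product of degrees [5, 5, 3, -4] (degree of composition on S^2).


Degree is multiplicative: deg(composition) = product of degrees.
= (5) * (5) * (3) * (-4) = -300

-300


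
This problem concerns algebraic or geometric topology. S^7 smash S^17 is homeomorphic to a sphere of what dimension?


S^m ^ S^n = S^{m+n}.
k = 7 + 17 = 24

24


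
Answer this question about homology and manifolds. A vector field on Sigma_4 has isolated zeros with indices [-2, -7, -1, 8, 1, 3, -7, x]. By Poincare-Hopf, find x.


Poincare-Hopf: sum of indices = chi(M).
chi(Sigma_4) = 2 - 2*4 = -6.
Sum of known indices = -5.
x = chi - (sum known) = -6 - (-5) = -1

-1


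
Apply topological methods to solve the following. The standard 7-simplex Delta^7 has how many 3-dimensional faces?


Delta^7 has 7+1 vertices. A 3-face is a choice of 3+1 vertices.
f_3 = C(7+1, 3+1) = C(8,4) = 70

70


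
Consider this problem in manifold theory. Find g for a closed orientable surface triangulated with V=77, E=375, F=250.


chi = V - E + F = 77 - 375 + 250 = -48
For orientable closed surface: chi = 2 - 2g, so g = (2 - chi)/2.
g = (2 - (-48)) / 2 = 50 / 2 = 25

25


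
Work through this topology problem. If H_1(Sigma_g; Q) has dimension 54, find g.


For a closed orientable surface: b_1 = 2g.
54 = 2g
g = 54 / 2 = 27

27


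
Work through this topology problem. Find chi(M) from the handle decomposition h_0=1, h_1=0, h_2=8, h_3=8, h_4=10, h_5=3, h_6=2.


Handles of index k contribute (-1)^k to chi (same as CW cells).
chi = (1) + (0) + (8) + (-8) + (10) + (-3) + (2) = 10

10


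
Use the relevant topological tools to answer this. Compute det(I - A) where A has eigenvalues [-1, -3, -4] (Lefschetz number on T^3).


For a torus self-map: L(f) = det(I - A) where A acts on H_1.
L(f) = (1--1) * (1--3) * (1--4) = 2 * 4 * 5 = 40

40


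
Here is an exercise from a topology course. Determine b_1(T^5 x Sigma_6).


pi_1(A x B) = pi_1(A) x pi_1(B); rank of abelianization = b_1.
b_1(T^5) = 5, b_1(Sigma_6) = 2*6 = 12.
b_1(product) = 5 + 12 = 17

17


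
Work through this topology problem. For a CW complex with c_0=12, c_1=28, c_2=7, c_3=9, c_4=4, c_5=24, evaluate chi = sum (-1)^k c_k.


chi = sum_k (-1)^k c_k.
= (-1)^0*12 + (-1)^1*28 + (-1)^2*7 + (-1)^3*9 + (-1)^4*4 + (-1)^5*24
= (12) + (-28) + (7) + (-9) + (4) + (-24)
= -38

-38


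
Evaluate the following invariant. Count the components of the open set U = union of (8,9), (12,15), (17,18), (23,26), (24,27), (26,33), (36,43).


Sort and merge overlapping open intervals.
Merged: (8,9), (12,15), (17,18), (23,33), (36,43).
Number of components = 5

5


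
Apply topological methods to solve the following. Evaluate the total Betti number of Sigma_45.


For Sigma_45: b_0 = 1, b_1 = 2g = 90, b_2 = 1.
Total = 1 + 90 + 1 = 92

92


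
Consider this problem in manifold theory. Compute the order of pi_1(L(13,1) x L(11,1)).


pi_1(X x Y) = pi_1(X) x pi_1(Y).
pi_1(L(13,1)) = Z/13, pi_1(L(11,1)) = Z/11.
|Z/13 x Z/11| = 13 * 11 = 143

143


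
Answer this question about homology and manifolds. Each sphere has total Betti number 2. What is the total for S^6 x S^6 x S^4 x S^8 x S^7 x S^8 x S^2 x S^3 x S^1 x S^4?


Total Betti number is multiplicative under products.
Each S^d (d>=1) has total Betti number 2.
There are 10 sphere factors.
Total = 2^10 = 1024

1024


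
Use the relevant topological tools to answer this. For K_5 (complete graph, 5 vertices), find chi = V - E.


K_5: V = 5, E = C(5,2) = 10.
chi = V - E = 5 - 10 = -5

-5


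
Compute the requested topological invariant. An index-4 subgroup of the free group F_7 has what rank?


Nielsen-Schreier: an index-n subgroup of F_r is free of rank 1 + n(r-1).
Equivalently: chi(cover) = n*chi(base); chi(vee_r S^1) = 1 - 7 = -6.
chi(E) = 4*(-6) = -24; rank = 1 - chi(E) = 1 - (-24) = 25.
rank = 1 + 4*(7-1) = 1 + 24 = 25

25


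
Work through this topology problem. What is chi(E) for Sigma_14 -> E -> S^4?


chi(S^4) = 2 (n even), chi(Sigma_14) = 2 - 2*14 = -26.
chi(E) = 2 * (-26) = -52

-52


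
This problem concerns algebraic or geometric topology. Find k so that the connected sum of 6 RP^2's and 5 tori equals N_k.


Since a >= 1, the sum is non-orientable; each T^2 can be replaced by RP^2 # RP^2 (since T^2#RP^2 = 3RP^2).
Total crosscaps k = 6 + 2*5 = 16.
Check via chi: chi = 6*1 + 5*0 - (6+5-1)*2 = -14 = 2 - k = -14. Consistent.

16


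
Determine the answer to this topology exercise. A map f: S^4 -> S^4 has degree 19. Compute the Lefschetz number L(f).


On S^4: L(f) = tr(f_0*) + (-1)^4 tr(f_4*) = 1 + (-1)^4 * deg(f).
L(f) = 1 + (-1)^4 * 19 = 1 + 19 = 20

20


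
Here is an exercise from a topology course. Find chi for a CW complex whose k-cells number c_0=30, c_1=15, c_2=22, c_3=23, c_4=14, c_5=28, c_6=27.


chi = sum_k (-1)^k c_k.
= (-1)^0*30 + (-1)^1*15 + (-1)^2*22 + (-1)^3*23 + (-1)^4*14 + (-1)^5*28 + (-1)^6*27
= (30) + (-15) + (22) + (-23) + (14) + (-28) + (27)
= 27

27


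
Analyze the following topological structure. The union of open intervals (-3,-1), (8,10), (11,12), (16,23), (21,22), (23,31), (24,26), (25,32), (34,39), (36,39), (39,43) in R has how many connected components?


Sort and merge overlapping open intervals.
Merged: (-3,-1), (8,10), (11,12), (16,23), (23,32), (34,39), (39,43).
Number of components = 7

7


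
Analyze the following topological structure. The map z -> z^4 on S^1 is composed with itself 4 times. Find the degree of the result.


deg(f) = 4. Degree is multiplicative: deg(f^4) = (deg f)^4.
deg(f^4) = (4)^4 = 256

256


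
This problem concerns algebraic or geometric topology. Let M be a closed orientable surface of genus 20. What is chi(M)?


For a closed orientable surface of genus g: chi = 2 - 2g.
Here g = 20.
chi = 2 - 2*20 = 2 - 40 = -38

-38


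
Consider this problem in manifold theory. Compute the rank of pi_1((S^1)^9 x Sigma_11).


pi_1(A x B) = pi_1(A) x pi_1(B); rank of abelianization = b_1.
b_1(T^9) = 9, b_1(Sigma_11) = 2*11 = 22.
b_1(product) = 9 + 22 = 31

31


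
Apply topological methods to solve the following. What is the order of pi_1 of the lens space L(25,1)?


pi_1(L(p,q)) = Z/pZ for any q coprime to p.
|pi_1(L(25,1))| = 25

25


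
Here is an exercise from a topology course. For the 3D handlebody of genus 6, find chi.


A genus-g handlebody deformation retracts to a wedge of g circles.
chi(vee_g S^1) = 1 - g.
chi(H_6) = 1 - 6 = -5

-5


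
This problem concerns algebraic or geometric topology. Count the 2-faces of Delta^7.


Delta^7 has 7+1 vertices. A 2-face is a choice of 2+1 vertices.
f_2 = C(7+1, 2+1) = C(8,3) = 56

56


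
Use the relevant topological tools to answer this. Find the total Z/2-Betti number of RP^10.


H^k(RP^10; Z/2) = Z/2 for each 0 <= k <= 10.
Total dimension = 10 + 1 = 11

11


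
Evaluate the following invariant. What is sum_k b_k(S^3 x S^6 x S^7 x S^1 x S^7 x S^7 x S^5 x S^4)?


Total Betti number is multiplicative under products.
Each S^d (d>=1) has total Betti number 2.
There are 8 sphere factors.
Total = 2^8 = 256

256


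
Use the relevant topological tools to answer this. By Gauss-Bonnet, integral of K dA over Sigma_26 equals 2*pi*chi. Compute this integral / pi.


Gauss-Bonnet: integral K dA = 2*pi*chi(M).
chi(Sigma_26) = 2 - 2*26 = -50.
(integral K dA)/pi = 2*chi = 2*(-50) = -100

-100


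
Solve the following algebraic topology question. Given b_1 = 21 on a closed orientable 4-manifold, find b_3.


Poincare duality for closed orientable n-manifolds: b_k = b_{n-k}.
Here n = 4, so b_3 = b_1 = 21

21


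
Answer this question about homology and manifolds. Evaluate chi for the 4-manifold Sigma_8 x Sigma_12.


chi(Sigma_8) = 2 - 2*8 = -14
chi(Sigma_12) = 2 - 2*12 = -22
chi(product) = (-14) * (-22) = 308

308


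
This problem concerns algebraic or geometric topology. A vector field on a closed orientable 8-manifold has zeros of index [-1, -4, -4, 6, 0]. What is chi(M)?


Poincare-Hopf: chi(M) = sum of indices of zeros.
chi = (-1) + (-4) + (-4) + (6) + (0) = -3

-3


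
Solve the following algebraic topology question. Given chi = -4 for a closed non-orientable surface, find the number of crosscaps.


chi = 2 - k for closed non-orientable surfaces with k crosscaps.
-4 = 2 - k
k = 2 - (-4) = 6

6


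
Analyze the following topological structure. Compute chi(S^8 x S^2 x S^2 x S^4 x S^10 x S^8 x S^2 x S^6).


chi is multiplicative: chi(X x Y) = chi(X) chi(Y).
Each even-dim sphere has chi = 2. There are 8 factors.
chi = 2^8 = 256

256


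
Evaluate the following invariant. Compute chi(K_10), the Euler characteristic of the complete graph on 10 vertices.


K_10: V = 10, E = C(10,2) = 45.
chi = V - E = 10 - 45 = -35

-35


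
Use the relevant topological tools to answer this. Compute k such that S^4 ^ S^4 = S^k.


S^m ^ S^n = S^{m+n}.
k = 4 + 4 = 8

8


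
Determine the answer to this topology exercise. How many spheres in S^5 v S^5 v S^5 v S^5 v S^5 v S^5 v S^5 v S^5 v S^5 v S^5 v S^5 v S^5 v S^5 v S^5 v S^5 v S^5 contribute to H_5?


For a wedge of spheres, H_k (k>0) is free on one generator per sphere of dimension k.
Spheres of dimension 5: count = 16.
b_5 = 16

16


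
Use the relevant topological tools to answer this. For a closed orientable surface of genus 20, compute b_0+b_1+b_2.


For Sigma_20: b_0 = 1, b_1 = 2g = 40, b_2 = 1.
Total = 1 + 40 + 1 = 42

42


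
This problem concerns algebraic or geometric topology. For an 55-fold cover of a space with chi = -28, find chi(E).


For a finite covering: chi(E) = (number of sheets) * chi(B).
chi(E) = 55 * (-28) = -1540

-1540


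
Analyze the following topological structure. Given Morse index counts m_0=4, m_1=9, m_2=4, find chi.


Morse theory: chi(M) = sum_k (-1)^k m_k where m_k = #(index-k critical points).
= (4) + (-9) + (4) = -1

-1


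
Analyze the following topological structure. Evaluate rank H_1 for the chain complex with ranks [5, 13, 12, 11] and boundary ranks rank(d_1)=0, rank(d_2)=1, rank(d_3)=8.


rank H_k = rank(ker d_k) - rank(im d_{k+1}).
rank(ker d_1) = rank(C_1) - rank(d_1) = 13 - 0 = 13.
rank(im d_{1+1}) = 1.
rank H_1 = 13 - 1 = 12

12


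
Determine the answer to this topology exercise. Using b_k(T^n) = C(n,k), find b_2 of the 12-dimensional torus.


By the Kunneth formula, b_k(T^n) = C(n,k).
b_2(T^12) = C(12,2).
C(12,2) = 12!/(2!*10!) = 66

66


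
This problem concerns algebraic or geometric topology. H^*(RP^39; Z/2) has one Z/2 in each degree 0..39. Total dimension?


H^k(RP^39; Z/2) = Z/2 for each 0 <= k <= 39.
Total dimension = 39 + 1 = 40

40


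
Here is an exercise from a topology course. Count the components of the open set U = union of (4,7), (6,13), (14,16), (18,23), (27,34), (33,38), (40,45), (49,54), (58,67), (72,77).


Sort and merge overlapping open intervals.
Merged: (4,13), (14,16), (18,23), (27,38), (40,45), (49,54), (58,67), (72,77).
Number of components = 8

8


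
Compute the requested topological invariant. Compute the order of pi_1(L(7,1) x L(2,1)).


pi_1(X x Y) = pi_1(X) x pi_1(Y).
pi_1(L(7,1)) = Z/7, pi_1(L(2,1)) = Z/2.
|Z/7 x Z/2| = 7 * 2 = 14

14


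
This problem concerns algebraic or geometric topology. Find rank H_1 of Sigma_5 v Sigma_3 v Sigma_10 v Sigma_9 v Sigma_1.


For a wedge X v Y: reduced H_k(X v Y) = H_k(X) + H_k(Y).
Each Sigma_g contributes b_1 = 2g.
b_1 = 10 + 6 + 20 + 18 + 2 = 56

56


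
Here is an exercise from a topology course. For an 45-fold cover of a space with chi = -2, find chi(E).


For a finite covering: chi(E) = (number of sheets) * chi(B).
chi(E) = 45 * (-2) = -90

-90


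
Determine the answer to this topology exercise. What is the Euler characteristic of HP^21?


HP^21 has one cell in each dimension 0, 4, ..., 4*21 (21+1 cells, all even-dim).
chi = 21 + 1 = 22

22


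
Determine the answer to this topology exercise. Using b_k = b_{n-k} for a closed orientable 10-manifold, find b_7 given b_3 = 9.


Poincare duality for closed orientable n-manifolds: b_k = b_{n-k}.
Here n = 10, so b_7 = b_3 = 9

9


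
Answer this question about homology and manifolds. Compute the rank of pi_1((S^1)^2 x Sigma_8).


pi_1(A x B) = pi_1(A) x pi_1(B); rank of abelianization = b_1.
b_1(T^2) = 2, b_1(Sigma_8) = 2*8 = 16.
b_1(product) = 2 + 16 = 18

18


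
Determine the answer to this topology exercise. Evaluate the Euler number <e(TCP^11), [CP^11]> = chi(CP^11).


For any closed oriented manifold, <e(TM),[M]> = chi(M).
chi(CP^11) = 11+1 = 12

12


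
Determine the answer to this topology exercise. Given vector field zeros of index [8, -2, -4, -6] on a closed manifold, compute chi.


Poincare-Hopf: chi(M) = sum of indices of zeros.
chi = (8) + (-2) + (-4) + (-6) = -4

-4


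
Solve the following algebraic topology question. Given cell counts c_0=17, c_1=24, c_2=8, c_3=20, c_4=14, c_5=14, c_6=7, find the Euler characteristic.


chi = sum_k (-1)^k c_k.
= (-1)^0*17 + (-1)^1*24 + (-1)^2*8 + (-1)^3*20 + (-1)^4*14 + (-1)^5*14 + (-1)^6*7
= (17) + (-24) + (8) + (-20) + (14) + (-14) + (7)
= -12

-12


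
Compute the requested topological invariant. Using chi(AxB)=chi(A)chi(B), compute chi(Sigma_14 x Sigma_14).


chi(Sigma_14) = 2 - 2*14 = -26
chi(Sigma_14) = 2 - 2*14 = -26
chi(product) = (-26) * (-26) = 676

676


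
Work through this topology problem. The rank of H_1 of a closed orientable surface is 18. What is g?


For a closed orientable surface: b_1 = 2g.
18 = 2g
g = 18 / 2 = 9

9


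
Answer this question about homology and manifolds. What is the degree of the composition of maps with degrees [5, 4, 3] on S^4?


Degree is multiplicative: deg(composition) = product of degrees.
= (5) * (4) * (3) = 60

60


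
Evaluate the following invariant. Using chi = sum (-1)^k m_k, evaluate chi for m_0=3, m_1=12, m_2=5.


Morse theory: chi(M) = sum_k (-1)^k m_k where m_k = #(index-k critical points).
= (3) + (-12) + (5) = -4

-4


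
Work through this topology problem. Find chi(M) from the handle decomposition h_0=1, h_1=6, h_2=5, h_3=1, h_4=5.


Handles of index k contribute (-1)^k to chi (same as CW cells).
chi = (1) + (-6) + (5) + (-1) + (5) = 4

4


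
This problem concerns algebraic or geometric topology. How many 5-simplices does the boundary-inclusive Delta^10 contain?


Delta^10 has 10+1 vertices. A 5-face is a choice of 5+1 vertices.
f_5 = C(10+1, 5+1) = C(11,6) = 462

462


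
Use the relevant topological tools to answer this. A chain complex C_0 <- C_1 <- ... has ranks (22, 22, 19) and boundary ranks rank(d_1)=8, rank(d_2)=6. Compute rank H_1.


rank H_k = rank(ker d_k) - rank(im d_{k+1}).
rank(ker d_1) = rank(C_1) - rank(d_1) = 22 - 8 = 14.
rank(im d_{1+1}) = 6.
rank H_1 = 14 - 6 = 8

8


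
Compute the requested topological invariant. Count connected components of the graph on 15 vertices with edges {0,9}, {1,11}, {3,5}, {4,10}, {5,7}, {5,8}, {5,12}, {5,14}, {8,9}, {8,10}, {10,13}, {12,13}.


Run DFS/union-find over 15 vertices.
V = 15, E = 12.
Number of components = 4

4


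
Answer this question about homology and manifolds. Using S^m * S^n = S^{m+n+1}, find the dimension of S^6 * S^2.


Join of spheres: S^m * S^n = S^{m+n+1}.
dim = 6 + 2 + 1 = 9

9


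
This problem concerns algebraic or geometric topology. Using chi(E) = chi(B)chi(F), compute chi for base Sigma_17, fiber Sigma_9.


For a fiber bundle F -> E -> B (with CW structure): chi(E) = chi(B) * chi(F).
chi(Sigma_17) = -32, chi(Sigma_9) = -16.
chi(E) = (-32) * (-16) = 512

512


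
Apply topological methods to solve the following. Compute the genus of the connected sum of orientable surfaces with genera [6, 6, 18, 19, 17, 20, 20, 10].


Genus is additive under connected sum of orientable surfaces.
g = 6 + 6 + 18 + 19 + 17 + 20 + 20 + 10 = 116

116


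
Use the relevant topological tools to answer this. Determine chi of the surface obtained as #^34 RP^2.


For a non-orientable closed surface with k crosscaps: chi = 2 - k.
Here k = 34.
chi = 2 - 34 = -32

-32


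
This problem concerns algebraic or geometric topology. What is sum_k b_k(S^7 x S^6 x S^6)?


Total Betti number is multiplicative under products.
Each S^d (d>=1) has total Betti number 2.
There are 3 sphere factors.
Total = 2^3 = 8

8


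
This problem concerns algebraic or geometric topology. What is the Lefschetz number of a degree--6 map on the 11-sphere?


On S^11: L(f) = tr(f_0*) + (-1)^11 tr(f_11*) = 1 + (-1)^11 * deg(f).
L(f) = 1 + (-1)^11 * -6 = 1 + 6 = 7

7


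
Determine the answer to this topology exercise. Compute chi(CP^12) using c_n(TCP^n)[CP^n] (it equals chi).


For any closed oriented manifold, <e(TM),[M]> = chi(M).
chi(CP^12) = 12+1 = 13

13


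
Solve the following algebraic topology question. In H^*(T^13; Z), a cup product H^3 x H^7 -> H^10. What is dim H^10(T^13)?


Cup product: H^p x H^q -> H^{p+q}; here p+q = 3+7 = 10.
rank H^k(T^n) = C(n,k).
C(13,10) = 286

286


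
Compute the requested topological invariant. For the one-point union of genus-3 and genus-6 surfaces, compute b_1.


For a wedge: H_1(A v B) = H_1(A) + H_1(B).
b_1(Sigma_3) = 6, b_1(Sigma_6) = 12.
b_1 = 6 + 12 = 18

18


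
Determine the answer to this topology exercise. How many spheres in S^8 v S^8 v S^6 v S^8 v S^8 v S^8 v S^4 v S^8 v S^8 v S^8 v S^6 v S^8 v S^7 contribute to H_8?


For a wedge of spheres, H_k (k>0) is free on one generator per sphere of dimension k.
Spheres of dimension 8: count = 9.
b_8 = 9

9


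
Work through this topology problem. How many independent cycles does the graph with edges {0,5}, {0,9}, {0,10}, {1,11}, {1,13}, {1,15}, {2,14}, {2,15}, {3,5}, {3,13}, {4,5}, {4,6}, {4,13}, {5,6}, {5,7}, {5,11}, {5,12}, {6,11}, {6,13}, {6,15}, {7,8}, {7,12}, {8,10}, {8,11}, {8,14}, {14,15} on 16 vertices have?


b_1 = E - V + (number of components).
E = 26, V = 16, components = 1.
b_1 = 26 - 16 + 1 = 11

11


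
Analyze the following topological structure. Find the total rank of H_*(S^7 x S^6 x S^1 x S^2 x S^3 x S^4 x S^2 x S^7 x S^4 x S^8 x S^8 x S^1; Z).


Total Betti number is multiplicative under products.
Each S^d (d>=1) has total Betti number 2.
There are 12 sphere factors.
Total = 2^12 = 4096

4096


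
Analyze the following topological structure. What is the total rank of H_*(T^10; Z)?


b_k(T^10) = C(10,k), so the sum over k is sum_k C(10,k) = 2^10.
Total = 2^10 = 1024

1024


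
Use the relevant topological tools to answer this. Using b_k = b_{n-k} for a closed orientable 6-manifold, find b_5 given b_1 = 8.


Poincare duality for closed orientable n-manifolds: b_k = b_{n-k}.
Here n = 6, so b_5 = b_1 = 8

8


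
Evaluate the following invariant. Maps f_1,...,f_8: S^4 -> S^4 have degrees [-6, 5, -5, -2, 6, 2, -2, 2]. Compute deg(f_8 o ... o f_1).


Degree is multiplicative: deg(composition) = product of degrees.
= (-6) * (5) * (-5) * (-2) * (6) * (2) * (-2) * (2) = 14400

14400


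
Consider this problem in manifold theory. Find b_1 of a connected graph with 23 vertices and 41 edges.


For a connected graph: rank(pi_1) = b_1 = E - V + 1 = 1 - chi.
chi = V - E = 23 - 41 = -18.
rank = 1 - (-18) = 41 - 23 + 1 = 19

19


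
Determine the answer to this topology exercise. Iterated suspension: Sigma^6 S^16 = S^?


Each suspension raises dimension by 1: Sigma S^n = S^{n+1}.
Sigma^6 S^16 = S^{16+6} = S^22

22


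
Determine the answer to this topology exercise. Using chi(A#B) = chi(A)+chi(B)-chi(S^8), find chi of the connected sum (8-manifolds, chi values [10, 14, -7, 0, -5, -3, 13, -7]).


For n-manifolds: chi(A#B) = chi(A) + chi(B) - chi(S^8).
chi(S^8) = 1 + (-1)^8 = 2.
chi(#) = (sum chi_i) - (8-1)*chi(S^8) = 15 - 7*2 = 1

1


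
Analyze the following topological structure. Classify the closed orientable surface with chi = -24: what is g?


chi = 2 - 2g for closed orientable surfaces.
-24 = 2 - 2g
2g = 2 - (-24) = 26
g = 13

13


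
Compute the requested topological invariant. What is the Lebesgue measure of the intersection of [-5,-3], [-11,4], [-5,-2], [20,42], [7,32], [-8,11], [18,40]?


Intersection = [max(a_i), min(b_i)] = [20, -3].
Since 20 > -3, the intersection is empty.
Length = 0

0


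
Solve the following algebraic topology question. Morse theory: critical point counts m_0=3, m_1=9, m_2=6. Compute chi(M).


Morse theory: chi(M) = sum_k (-1)^k m_k where m_k = #(index-k critical points).
= (3) + (-9) + (6) = 0

0


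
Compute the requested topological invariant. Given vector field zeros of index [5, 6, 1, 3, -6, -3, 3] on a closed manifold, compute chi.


Poincare-Hopf: chi(M) = sum of indices of zeros.
chi = (5) + (6) + (1) + (3) + (-6) + (-3) + (3) = 9

9


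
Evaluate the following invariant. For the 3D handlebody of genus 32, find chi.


A genus-g handlebody deformation retracts to a wedge of g circles.
chi(vee_g S^1) = 1 - g.
chi(H_32) = 1 - 32 = -31

-31


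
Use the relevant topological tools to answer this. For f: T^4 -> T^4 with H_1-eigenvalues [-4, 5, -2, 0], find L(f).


For a torus self-map: L(f) = det(I - A) where A acts on H_1.
L(f) = (1--4) * (1-5) * (1--2) * (1-0) = 5 * -4 * 3 * 1 = -60

-60


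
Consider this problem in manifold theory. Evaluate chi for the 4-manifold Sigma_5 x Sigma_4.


chi(Sigma_5) = 2 - 2*5 = -8
chi(Sigma_4) = 2 - 2*4 = -6
chi(product) = (-8) * (-6) = 48

48


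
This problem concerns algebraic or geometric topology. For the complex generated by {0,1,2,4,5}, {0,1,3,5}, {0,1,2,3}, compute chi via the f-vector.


Enumerate all faces; f-vector: f_0=6, f_1=14, f_2=15, f_3=7, f_4=1.
chi = sum (-1)^k f_k = 1

1


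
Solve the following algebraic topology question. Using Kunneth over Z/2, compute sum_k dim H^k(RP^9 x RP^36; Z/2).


dim H^*(RP^n; Z/2) = n+1 (one Z/2 in each degree 0..n).
Total Betti number is multiplicative.
Total = (9+1) * (36+1) = 10 * 37 = 370

370


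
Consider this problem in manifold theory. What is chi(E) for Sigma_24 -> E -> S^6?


chi(S^6) = 2 (n even), chi(Sigma_24) = 2 - 2*24 = -46.
chi(E) = 2 * (-46) = -92

-92


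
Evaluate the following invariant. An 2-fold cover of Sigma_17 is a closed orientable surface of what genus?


For an n-sheeted cover: chi(E) = n * chi(B).
chi(Sigma_17) = 2 - 2*17 = -32.
chi(E) = 2 * (-32) = -64.
genus(E) = (2 - chi(E))/2 = (2 - (-64))/2 = 66/2 = 33

33


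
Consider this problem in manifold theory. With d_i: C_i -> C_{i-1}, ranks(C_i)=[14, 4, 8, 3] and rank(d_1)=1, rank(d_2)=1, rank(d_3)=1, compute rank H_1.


rank H_k = rank(ker d_k) - rank(im d_{k+1}).
rank(ker d_1) = rank(C_1) - rank(d_1) = 4 - 1 = 3.
rank(im d_{1+1}) = 1.
rank H_1 = 3 - 1 = 2

2


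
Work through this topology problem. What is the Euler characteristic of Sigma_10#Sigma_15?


chi(Sigma_10) = 2 - 2*10 = -18
chi(Sigma_15) = 2 - 2*15 = -28
For surfaces: chi(A#B) = chi(A) + chi(B) - 2.
chi = -18 + -28 - 2 = -48

-48


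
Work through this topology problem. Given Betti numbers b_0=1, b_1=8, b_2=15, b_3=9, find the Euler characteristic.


chi = sum_k (-1)^k b_k.
= (1) + (-8) + (15) + (-9)
= -1

-1


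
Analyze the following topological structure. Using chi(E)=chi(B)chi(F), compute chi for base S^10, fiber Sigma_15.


chi(S^10) = 2 (n even), chi(Sigma_15) = 2 - 2*15 = -28.
chi(E) = 2 * (-28) = -56

-56


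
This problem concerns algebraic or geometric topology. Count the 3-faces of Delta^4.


Delta^4 has 4+1 vertices. A 3-face is a choice of 3+1 vertices.
f_3 = C(4+1, 3+1) = C(5,4) = 5

5


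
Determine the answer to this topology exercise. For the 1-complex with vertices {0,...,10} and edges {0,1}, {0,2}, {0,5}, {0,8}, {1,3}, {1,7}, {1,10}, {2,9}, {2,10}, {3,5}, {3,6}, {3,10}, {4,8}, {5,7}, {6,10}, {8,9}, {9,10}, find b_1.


b_1 = E - V + (number of components).
E = 17, V = 11, components = 1.
b_1 = 17 - 11 + 1 = 7

7


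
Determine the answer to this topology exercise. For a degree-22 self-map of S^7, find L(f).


On S^7: L(f) = tr(f_0*) + (-1)^7 tr(f_7*) = 1 + (-1)^7 * deg(f).
L(f) = 1 + (-1)^7 * 22 = 1 + -22 = -21

-21


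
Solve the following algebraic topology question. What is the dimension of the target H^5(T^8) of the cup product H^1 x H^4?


Cup product: H^p x H^q -> H^{p+q}; here p+q = 1+4 = 5.
rank H^k(T^n) = C(n,k).
C(8,5) = 56

56


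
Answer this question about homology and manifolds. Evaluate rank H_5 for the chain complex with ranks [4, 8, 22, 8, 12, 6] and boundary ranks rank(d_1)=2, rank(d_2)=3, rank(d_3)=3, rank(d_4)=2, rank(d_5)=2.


rank H_k = rank(ker d_k) - rank(im d_{k+1}).
rank(ker d_5) = rank(C_5) - rank(d_5) = 6 - 2 = 4.
rank(im d_{5+1}) = 0.
rank H_5 = 4 - 0 = 4

4


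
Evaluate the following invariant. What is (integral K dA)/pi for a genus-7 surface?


Gauss-Bonnet: integral K dA = 2*pi*chi(M).
chi(Sigma_7) = 2 - 2*7 = -12.
(integral K dA)/pi = 2*chi = 2*(-12) = -24

-24


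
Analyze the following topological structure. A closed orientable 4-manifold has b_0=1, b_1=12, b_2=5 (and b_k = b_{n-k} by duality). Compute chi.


By Poincare duality b_k = b_{4-k}, so full Betti numbers: b_0=1, b_1=12, b_2=5, b_3=12, b_4=1.
chi = sum (-1)^k b_k = -17

-17


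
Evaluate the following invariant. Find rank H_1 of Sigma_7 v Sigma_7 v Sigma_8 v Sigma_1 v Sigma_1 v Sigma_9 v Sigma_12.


For a wedge X v Y: reduced H_k(X v Y) = H_k(X) + H_k(Y).
Each Sigma_g contributes b_1 = 2g.
b_1 = 14 + 14 + 16 + 2 + 2 + 18 + 24 = 90

90


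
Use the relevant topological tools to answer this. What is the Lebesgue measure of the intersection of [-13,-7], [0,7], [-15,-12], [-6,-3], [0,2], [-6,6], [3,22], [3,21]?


Intersection = [max(a_i), min(b_i)] = [3, -12].
Since 3 > -12, the intersection is empty.
Length = 0

0


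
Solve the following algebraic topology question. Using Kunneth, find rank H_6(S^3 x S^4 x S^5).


Each S^d has Poincare polynomial 1 + t^d.
The product S^3 x S^4 x S^5 has Poincare polynomial prod(1+t^d_i).
Expanding: b_0=1, b_3=1, b_4=1, b_5=1, b_7=1, b_8=1, b_9=1, b_12=1.
b_6 = 0

0


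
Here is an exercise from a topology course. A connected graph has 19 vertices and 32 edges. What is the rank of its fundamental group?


For a connected graph: rank(pi_1) = b_1 = E - V + 1 = 1 - chi.
chi = V - E = 19 - 32 = -13.
rank = 1 - (-13) = 32 - 19 + 1 = 14

14


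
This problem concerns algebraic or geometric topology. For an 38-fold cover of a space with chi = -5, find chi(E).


For a finite covering: chi(E) = (number of sheets) * chi(B).
chi(E) = 38 * (-5) = -190

-190


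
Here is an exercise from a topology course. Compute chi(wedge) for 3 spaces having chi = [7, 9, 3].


chi(A v B) = chi(A) + chi(B) - 1 (one point identified).
For 3 spaces: chi = (sum chi_i) - (3 - 1).
sum = 19; chi = 19 - 2 = 17

17


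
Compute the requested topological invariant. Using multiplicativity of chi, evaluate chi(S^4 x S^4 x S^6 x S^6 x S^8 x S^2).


chi is multiplicative: chi(X x Y) = chi(X) chi(Y).
Each even-dim sphere has chi = 2. There are 6 factors.
chi = 2^6 = 64

64


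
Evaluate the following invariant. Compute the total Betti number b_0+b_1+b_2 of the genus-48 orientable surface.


For Sigma_48: b_0 = 1, b_1 = 2g = 96, b_2 = 1.
Total = 1 + 96 + 1 = 98

98


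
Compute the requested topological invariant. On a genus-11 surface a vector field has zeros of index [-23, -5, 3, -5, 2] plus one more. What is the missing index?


Poincare-Hopf: sum of indices = chi(M).
chi(Sigma_11) = 2 - 2*11 = -20.
Sum of known indices = -28.
x = chi - (sum known) = -20 - (-28) = 8

8


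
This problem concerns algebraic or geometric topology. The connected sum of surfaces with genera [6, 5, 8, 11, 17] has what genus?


Genus is additive under connected sum of orientable surfaces.
g = 6 + 5 + 8 + 11 + 17 = 47

47


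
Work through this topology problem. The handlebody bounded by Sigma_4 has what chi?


A genus-g handlebody deformation retracts to a wedge of g circles.
chi(vee_g S^1) = 1 - g.
chi(H_4) = 1 - 4 = -3

-3


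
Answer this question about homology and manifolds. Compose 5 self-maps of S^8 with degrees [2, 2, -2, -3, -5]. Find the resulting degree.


Degree is multiplicative: deg(composition) = product of degrees.
= (2) * (2) * (-2) * (-3) * (-5) = -120

-120


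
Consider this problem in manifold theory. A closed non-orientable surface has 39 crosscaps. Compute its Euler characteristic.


For a non-orientable closed surface with k crosscaps: chi = 2 - k.
Here k = 39.
chi = 2 - 39 = -37

-37


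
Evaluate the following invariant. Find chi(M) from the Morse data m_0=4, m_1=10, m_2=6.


Morse theory: chi(M) = sum_k (-1)^k m_k where m_k = #(index-k critical points).
= (4) + (-10) + (6) = 0

0


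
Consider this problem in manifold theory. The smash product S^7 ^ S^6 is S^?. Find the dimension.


S^m ^ S^n = S^{m+n}.
k = 7 + 6 = 13

13


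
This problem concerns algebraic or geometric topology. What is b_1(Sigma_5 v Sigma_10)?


For a wedge: H_1(A v B) = H_1(A) + H_1(B).
b_1(Sigma_5) = 10, b_1(Sigma_10) = 20.
b_1 = 10 + 20 = 30

30


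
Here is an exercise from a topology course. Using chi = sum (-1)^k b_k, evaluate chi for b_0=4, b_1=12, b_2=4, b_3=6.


chi = sum_k (-1)^k b_k.
= (4) + (-12) + (4) + (-6)
= -10

-10


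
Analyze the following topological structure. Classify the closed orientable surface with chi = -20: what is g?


chi = 2 - 2g for closed orientable surfaces.
-20 = 2 - 2g
2g = 2 - (-20) = 22
g = 11

11


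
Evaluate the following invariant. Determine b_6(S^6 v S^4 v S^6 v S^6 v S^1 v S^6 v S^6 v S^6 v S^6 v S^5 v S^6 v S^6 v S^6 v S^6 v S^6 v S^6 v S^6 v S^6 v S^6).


For a wedge of spheres, H_k (k>0) is free on one generator per sphere of dimension k.
Spheres of dimension 6: count = 16.
b_6 = 16

16


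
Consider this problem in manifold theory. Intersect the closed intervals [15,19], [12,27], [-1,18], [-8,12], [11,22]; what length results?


Intersection = [max(a_i), min(b_i)] = [15, 12].
Since 15 > 12, the intersection is empty.
Length = 0

0


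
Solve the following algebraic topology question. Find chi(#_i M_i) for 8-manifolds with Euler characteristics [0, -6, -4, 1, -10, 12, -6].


For n-manifolds: chi(A#B) = chi(A) + chi(B) - chi(S^8).
chi(S^8) = 1 + (-1)^8 = 2.
chi(#) = (sum chi_i) - (7-1)*chi(S^8) = -13 - 6*2 = -25

-25


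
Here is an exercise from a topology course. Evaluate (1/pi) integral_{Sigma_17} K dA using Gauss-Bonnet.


Gauss-Bonnet: integral K dA = 2*pi*chi(M).
chi(Sigma_17) = 2 - 2*17 = -32.
(integral K dA)/pi = 2*chi = 2*(-32) = -64

-64


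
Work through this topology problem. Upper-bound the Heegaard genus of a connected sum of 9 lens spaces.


Heegaard genus satisfies g(A#B) <= g(A) + g(B).
Each lens space has g = 1.
Upper bound: 9 * 1 = 9

9


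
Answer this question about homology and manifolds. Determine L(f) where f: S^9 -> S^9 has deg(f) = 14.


On S^9: L(f) = tr(f_0*) + (-1)^9 tr(f_9*) = 1 + (-1)^9 * deg(f).
L(f) = 1 + (-1)^9 * 14 = 1 + -14 = -13

-13


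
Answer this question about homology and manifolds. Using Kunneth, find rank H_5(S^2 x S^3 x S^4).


Each S^d has Poincare polynomial 1 + t^d.
The product S^2 x S^3 x S^4 has Poincare polynomial prod(1+t^d_i).
Expanding: b_0=1, b_2=1, b_3=1, b_4=1, b_5=1, b_6=1, b_7=1, b_9=1.
b_5 = 1

1


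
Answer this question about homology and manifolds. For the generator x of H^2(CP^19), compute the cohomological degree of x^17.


|x| = 2 in H^*(CP^n).
|x^17| = 17 * |x| = 17 * 2 = 34

34


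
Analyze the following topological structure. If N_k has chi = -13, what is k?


chi = 2 - k for closed non-orientable surfaces with k crosscaps.
-13 = 2 - k
k = 2 - (-13) = 15

15


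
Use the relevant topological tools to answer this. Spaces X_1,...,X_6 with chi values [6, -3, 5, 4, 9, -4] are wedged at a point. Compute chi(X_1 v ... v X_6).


chi(A v B) = chi(A) + chi(B) - 1 (one point identified).
For 6 spaces: chi = (sum chi_i) - (6 - 1).
sum = 17; chi = 17 - 5 = 12

12


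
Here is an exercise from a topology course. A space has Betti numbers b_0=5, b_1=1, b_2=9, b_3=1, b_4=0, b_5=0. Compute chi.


chi = sum_k (-1)^k b_k.
= (5) + (-1) + (9) + (-1) + (0) + (0)
= 12

12


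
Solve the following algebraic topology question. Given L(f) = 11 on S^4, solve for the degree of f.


L(f) = 1 + (-1)^4 deg(f) on S^4.
11 = 1 + (-1)^4 * deg(f)
(-1)^4 * deg(f) = 10
deg(f) = 10

10


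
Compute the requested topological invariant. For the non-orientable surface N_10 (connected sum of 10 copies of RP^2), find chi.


For a non-orientable closed surface with k crosscaps: chi = 2 - k.
Here k = 10.
chi = 2 - 10 = -8

-8


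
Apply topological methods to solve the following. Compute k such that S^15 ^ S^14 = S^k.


S^m ^ S^n = S^{m+n}.
k = 15 + 14 = 29

29


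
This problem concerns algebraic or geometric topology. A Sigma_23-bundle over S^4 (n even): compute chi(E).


chi(S^4) = 2 (n even), chi(Sigma_23) = 2 - 2*23 = -44.
chi(E) = 2 * (-44) = -88

-88


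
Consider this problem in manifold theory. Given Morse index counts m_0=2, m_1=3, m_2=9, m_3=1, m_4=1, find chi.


Morse theory: chi(M) = sum_k (-1)^k m_k where m_k = #(index-k critical points).
= (2) + (-3) + (9) + (-1) + (1) = 8

8


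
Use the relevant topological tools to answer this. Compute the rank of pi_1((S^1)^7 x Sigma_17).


pi_1(A x B) = pi_1(A) x pi_1(B); rank of abelianization = b_1.
b_1(T^7) = 7, b_1(Sigma_17) = 2*17 = 34.
b_1(product) = 7 + 34 = 41

41


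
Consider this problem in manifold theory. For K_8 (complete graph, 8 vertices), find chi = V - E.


K_8: V = 8, E = C(8,2) = 28.
chi = V - E = 8 - 28 = -20

-20


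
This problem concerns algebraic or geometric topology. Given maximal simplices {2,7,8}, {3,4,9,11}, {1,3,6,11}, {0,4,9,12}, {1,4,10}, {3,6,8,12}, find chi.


Enumerate all faces; f-vector: f_0=12, f_1=27, f_2=18, f_3=4.
chi = sum (-1)^k f_k = -1

-1


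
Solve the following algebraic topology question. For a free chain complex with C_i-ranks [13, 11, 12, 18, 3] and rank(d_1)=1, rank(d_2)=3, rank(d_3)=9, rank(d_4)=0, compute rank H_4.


rank H_k = rank(ker d_k) - rank(im d_{k+1}).
rank(ker d_4) = rank(C_4) - rank(d_4) = 3 - 0 = 3.
rank(im d_{4+1}) = 0.
rank H_4 = 3 - 0 = 3

3


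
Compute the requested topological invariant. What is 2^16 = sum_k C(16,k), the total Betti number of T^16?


b_k(T^16) = C(16,k), so the sum over k is sum_k C(16,k) = 2^16.
Total = 2^16 = 65536

65536


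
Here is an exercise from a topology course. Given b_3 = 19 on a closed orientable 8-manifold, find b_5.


Poincare duality for closed orientable n-manifolds: b_k = b_{n-k}.
Here n = 8, so b_5 = b_3 = 19

19


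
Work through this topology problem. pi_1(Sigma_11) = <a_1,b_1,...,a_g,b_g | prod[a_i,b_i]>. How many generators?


Standard presentation: pi_1(Sigma_g) = <a_1,b_1,...,a_g,b_g | [a_1,b_1]...[a_g,b_g] = 1>.
Number of generators = 2g = 2*11 = 22

22


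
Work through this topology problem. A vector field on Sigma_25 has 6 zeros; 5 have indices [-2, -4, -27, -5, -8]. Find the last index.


Poincare-Hopf: sum of indices = chi(M).
chi(Sigma_25) = 2 - 2*25 = -48.
Sum of known indices = -46.
x = chi - (sum known) = -48 - (-46) = -2

-2


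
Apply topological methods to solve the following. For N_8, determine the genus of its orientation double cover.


chi(N_8) = 2 - 8 = -6.
Double cover: chi(Sigma_g) = 2 * chi(N_8) = 2*(-6) = -12.
2 - 2g = -12, so g = (2 - (-12))/2 = 14/2 = 7

7


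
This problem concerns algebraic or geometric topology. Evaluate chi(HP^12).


HP^12 has one cell in each dimension 0, 4, ..., 4*12 (12+1 cells, all even-dim).
chi = 12 + 1 = 13

13


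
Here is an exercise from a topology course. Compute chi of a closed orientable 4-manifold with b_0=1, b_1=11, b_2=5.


By Poincare duality b_k = b_{4-k}, so full Betti numbers: b_0=1, b_1=11, b_2=5, b_3=11, b_4=1.
chi = sum (-1)^k b_k = -15

-15


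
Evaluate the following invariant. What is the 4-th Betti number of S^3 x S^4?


Each S^d has Poincare polynomial 1 + t^d.
The product S^3 x S^4 has Poincare polynomial prod(1+t^d_i).
Expanding: b_0=1, b_3=1, b_4=1, b_7=1.
b_4 = 1

1


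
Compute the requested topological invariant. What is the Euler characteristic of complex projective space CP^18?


CP^18 has one cell in each even dimension 0, 2, ..., 2*18 (18+1 cells total).
All cells are even-dimensional, so chi = number of cells.
chi = 18 + 1 = 19

19


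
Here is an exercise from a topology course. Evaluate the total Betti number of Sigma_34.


For Sigma_34: b_0 = 1, b_1 = 2g = 68, b_2 = 1.
Total = 1 + 68 + 1 = 70

70


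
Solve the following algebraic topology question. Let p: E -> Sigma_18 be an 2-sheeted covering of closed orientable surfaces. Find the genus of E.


For an n-sheeted cover: chi(E) = n * chi(B).
chi(Sigma_18) = 2 - 2*18 = -34.
chi(E) = 2 * (-34) = -68.
genus(E) = (2 - chi(E))/2 = (2 - (-68))/2 = 70/2 = 35

35


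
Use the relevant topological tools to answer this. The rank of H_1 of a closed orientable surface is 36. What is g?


For a closed orientable surface: b_1 = 2g.
36 = 2g
g = 36 / 2 = 18

18


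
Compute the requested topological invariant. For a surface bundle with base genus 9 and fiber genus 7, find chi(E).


For a fiber bundle F -> E -> B (with CW structure): chi(E) = chi(B) * chi(F).
chi(Sigma_9) = -16, chi(Sigma_7) = -12.
chi(E) = (-16) * (-12) = 192

192


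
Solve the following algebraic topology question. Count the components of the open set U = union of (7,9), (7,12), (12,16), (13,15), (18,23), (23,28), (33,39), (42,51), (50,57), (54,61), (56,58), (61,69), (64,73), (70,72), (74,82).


Sort and merge overlapping open intervals.
Merged: (7,12), (12,16), (18,23), (23,28), (33,39), (42,61), (61,73), (74,82).
Number of components = 8

8


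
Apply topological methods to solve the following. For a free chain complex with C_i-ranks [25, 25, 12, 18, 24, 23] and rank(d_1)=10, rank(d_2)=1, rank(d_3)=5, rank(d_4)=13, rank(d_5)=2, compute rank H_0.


rank H_k = rank(ker d_k) - rank(im d_{k+1}).
rank(ker d_0) = rank(C_0) - rank(d_0) = 25 - 0 = 25.
rank(im d_{0+1}) = 10.
rank H_0 = 25 - 10 = 15

15


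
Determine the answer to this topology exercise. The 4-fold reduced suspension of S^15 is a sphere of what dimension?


Each suspension raises dimension by 1: Sigma S^n = S^{n+1}.
Sigma^4 S^15 = S^{15+4} = S^19

19


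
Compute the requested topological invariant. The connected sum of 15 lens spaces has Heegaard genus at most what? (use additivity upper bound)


Heegaard genus satisfies g(A#B) <= g(A) + g(B).
Each lens space has g = 1.
Upper bound: 15 * 1 = 15

15


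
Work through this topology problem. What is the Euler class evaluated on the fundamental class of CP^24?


For any closed oriented manifold, <e(TM),[M]> = chi(M).
chi(CP^24) = 24+1 = 25

25
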